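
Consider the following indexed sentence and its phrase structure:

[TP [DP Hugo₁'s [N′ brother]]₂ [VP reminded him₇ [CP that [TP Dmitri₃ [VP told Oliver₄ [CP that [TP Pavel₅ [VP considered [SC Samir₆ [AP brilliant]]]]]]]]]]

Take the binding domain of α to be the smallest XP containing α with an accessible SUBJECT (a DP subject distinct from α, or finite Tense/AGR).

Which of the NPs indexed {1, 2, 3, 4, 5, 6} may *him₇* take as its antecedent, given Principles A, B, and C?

{1}

*him* is a pronoun, so Principle B applies: it must be free in its binding domain.
Binding domain of *him₇*: the matrix TP, whose subject is [Hugo₁'s brother]₂.
*Hugo₁* and the pronoun do not c-command one another → neither Principle B nor Principle C is at stake; coindexation permitted.
*[Hugo₁'s brother]₂* c-commands the pronoun within its binding domain → coindexation would violate Principle B.
*Dmitri₃*: the pronoun c-commands this R-expression → coindexation would violate Principle C on *Dmitri₃*.
*Oliver₄*: the pronoun c-commands this R-expression → coindexation would violate Principle C on *Oliver₄*.
*Pavel₅*: the pronoun c-commands this R-expression → coindexation would violate Principle C on *Pavel₅*.
*Samir₆*: the pronoun c-commands this R-expression → coindexation would violate Principle C on *Samir₆*.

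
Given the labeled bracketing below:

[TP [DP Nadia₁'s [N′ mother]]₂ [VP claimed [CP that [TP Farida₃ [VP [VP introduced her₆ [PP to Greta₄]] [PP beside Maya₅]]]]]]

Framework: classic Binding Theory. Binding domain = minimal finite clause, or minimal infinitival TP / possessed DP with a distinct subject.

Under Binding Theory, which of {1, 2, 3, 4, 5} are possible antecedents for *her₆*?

{1, 2, 5}

*her* is a pronoun, so Principle B applies: it must be free in its binding domain.
Binding domain of *her₆*: the embedded TP, whose subject is Farida₃.
*Nadia₁* and the pronoun do not c-command one another → neither Principle B nor Principle C is at stake; coindexation permitted.
*[Nadia₁'s mother]₂* c-commands the pronoun but from outside its binding domain, and is not c-commanded by it → coindexation permitted.
*Farida₃* c-commands the pronoun within its binding domain → coindexation would violate Principle B.
*Greta₄*: the pronoun c-commands this R-expression → coindexation would violate Principle C on *Greta₄*.
*Maya₅* and the pronoun do not c-command one another → neither Principle B nor Principle C is at stake; coindexation permitted.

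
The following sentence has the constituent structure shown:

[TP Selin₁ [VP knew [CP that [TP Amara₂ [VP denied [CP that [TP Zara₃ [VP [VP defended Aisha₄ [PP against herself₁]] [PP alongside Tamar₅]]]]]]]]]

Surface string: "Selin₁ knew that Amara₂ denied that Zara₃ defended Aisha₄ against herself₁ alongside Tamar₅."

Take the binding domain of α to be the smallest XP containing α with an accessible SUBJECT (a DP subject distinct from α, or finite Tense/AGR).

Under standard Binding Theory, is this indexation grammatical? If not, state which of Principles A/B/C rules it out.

Principle A

The two coindexed NPs are *Selin₁* and *herself₁*.
*herself₁* is an anaphor. Principle A requires it to be bound within its binding domain — the embedded TP, whose subject is Zara₃.
Within that domain it is c-commanded by *Zara₃*, *Aisha₄*, none of which share its index.
*Selin₁* does c-command the anaphor, but from outside its binding domain.
The anaphor is unbound in its domain → Principle A violation.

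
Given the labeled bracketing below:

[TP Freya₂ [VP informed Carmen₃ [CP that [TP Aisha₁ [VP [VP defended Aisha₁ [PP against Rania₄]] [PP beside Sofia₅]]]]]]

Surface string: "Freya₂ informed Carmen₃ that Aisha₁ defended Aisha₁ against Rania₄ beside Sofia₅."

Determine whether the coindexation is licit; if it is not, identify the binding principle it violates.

The two coindexed NPs are *Aisha₁* (the higher occurrence) and *Aisha₁* (the lower occurrence).
*Aisha₁* (the lower occurrence) is an R-expression. Principle C requires it to be free everywhere.
*Aisha₁* (the higher occurrence) c-commands it and carries the same index.
The R-expression is bound → Principle C violation.

Principle C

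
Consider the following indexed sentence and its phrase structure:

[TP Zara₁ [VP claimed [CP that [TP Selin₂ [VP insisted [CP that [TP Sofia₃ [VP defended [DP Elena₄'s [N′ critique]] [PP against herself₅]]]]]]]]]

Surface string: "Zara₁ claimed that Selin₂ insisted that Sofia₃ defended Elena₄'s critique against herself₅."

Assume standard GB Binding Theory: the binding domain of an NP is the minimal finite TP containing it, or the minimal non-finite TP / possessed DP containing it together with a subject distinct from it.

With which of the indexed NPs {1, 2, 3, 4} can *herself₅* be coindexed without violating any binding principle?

*herself* is an anaphor, so Principle A applies: it must be bound in its binding domain.
Binding domain of *herself₅*: the embedded TP, whose subject is Sofia₃.
*Zara₁* c-commands the anaphor but is outside its binding domain → cannot satisfy Principle A.
*Selin₂* c-commands the anaphor but is outside its binding domain → cannot satisfy Principle A.
*Sofia₃* c-commands the anaphor within its binding domain → licit binder.
*Elena₄* does not c-command the anaphor → cannot bind it.

{3}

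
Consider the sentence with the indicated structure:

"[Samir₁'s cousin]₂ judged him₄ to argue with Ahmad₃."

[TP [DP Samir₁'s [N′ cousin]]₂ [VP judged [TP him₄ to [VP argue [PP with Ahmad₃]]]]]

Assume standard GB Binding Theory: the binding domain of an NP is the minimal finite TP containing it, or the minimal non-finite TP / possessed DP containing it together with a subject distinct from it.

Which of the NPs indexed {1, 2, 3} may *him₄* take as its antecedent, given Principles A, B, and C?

{1}

*him* is a pronoun, so Principle B applies: it must be free in its binding domain.
Binding domain of *him₄*: the matrix TP, whose subject is [Samir₁'s cousin]₂.
*Samir₁* and the pronoun do not c-command one another → neither Principle B nor Principle C is at stake; coindexation permitted.
*[Samir₁'s cousin]₂* c-commands the pronoun within its binding domain → coindexation would violate Principle B.
*Ahmad₃*: the pronoun c-commands this R-expression → coindexation would violate Principle C on *Ahmad₃*.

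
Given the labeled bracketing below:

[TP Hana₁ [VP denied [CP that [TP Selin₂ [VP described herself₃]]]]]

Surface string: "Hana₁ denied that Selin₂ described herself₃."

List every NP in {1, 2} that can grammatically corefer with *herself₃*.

*herself* is an anaphor, so Principle A applies: it must be bound in its binding domain.
Binding domain of *herself₃*: the embedded TP, whose subject is Selin₂.
*Hana₁* c-commands the anaphor but is outside its binding domain → cannot satisfy Principle A.
*Selin₂* c-commands the anaphor within its binding domain → licit binder.

{2}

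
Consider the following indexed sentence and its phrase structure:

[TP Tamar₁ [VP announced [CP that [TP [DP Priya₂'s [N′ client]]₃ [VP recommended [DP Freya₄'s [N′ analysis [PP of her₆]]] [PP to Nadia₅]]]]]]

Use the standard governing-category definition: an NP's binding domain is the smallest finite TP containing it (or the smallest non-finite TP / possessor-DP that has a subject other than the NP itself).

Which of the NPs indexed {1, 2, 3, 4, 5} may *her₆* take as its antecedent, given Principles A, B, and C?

*her* is a pronoun, so Principle B applies: it must be free in its binding domain.
Binding domain of *her₆*: the possessed DP, whose subject is Freya₄.
*Tamar₁* c-commands the pronoun but from outside its binding domain, and is not c-commanded by it → coindexation permitted.
*Priya₂* and the pronoun do not c-command one another → neither Principle B nor Principle C is at stake; coindexation permitted.
*[Priya₂'s client]₃* c-commands the pronoun but from outside its binding domain, and is not c-commanded by it → coindexation permitted.
*Freya₄* c-commands the pronoun within its binding domain → coindexation would violate Principle B.
*Nadia₅* and the pronoun do not c-command one another → neither Principle B nor Principle C is at stake; coindexation permitted.

{1, 2, 3, 5}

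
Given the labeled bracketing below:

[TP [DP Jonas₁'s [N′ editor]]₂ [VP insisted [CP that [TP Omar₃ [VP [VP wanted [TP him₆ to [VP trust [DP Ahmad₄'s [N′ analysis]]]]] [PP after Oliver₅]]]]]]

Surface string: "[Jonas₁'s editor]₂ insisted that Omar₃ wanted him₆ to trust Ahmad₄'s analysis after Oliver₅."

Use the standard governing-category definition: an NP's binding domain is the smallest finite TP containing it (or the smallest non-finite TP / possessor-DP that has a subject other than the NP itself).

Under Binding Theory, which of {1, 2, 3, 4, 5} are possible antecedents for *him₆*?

{1, 2, 5}

*him* is a pronoun, so Principle B applies: it must be free in its binding domain.
Binding domain of *him₆*: the embedded TP, whose subject is Omar₃.
*Jonas₁* and the pronoun do not c-command one another → neither Principle B nor Principle C is at stake; coindexation permitted.
*[Jonas₁'s editor]₂* c-commands the pronoun but from outside its binding domain, and is not c-commanded by it → coindexation permitted.
*Omar₃* c-commands the pronoun within its binding domain → coindexation would violate Principle B.
*Ahmad₄*: the pronoun c-commands this R-expression → coindexation would violate Principle C on *Ahmad₄*.
*Oliver₅* and the pronoun do not c-command one another → neither Principle B nor Principle C is at stake; coindexation permitted.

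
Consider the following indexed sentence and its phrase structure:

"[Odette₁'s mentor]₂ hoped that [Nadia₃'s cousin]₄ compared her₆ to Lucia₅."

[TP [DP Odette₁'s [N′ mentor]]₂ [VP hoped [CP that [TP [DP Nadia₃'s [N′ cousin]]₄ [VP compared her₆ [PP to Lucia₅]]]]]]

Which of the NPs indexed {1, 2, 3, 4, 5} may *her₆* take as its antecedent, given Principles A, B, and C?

*her* is a pronoun, so Principle B applies: it must be free in its binding domain.
Binding domain of *her₆*: the embedded TP, whose subject is [Nadia₃'s cousin]₄.
*Odette₁* and the pronoun do not c-command one another → neither Principle B nor Principle C is at stake; coindexation permitted.
*[Odette₁'s mentor]₂* c-commands the pronoun but from outside its binding domain, and is not c-commanded by it → coindexation permitted.
*Nadia₃* and the pronoun do not c-command one another → neither Principle B nor Principle C is at stake; coindexation permitted.
*[Nadia₃'s cousin]₄* c-commands the pronoun within its binding domain → coindexation would violate Principle B.
*Lucia₅*: the pronoun c-commands this R-expression → coindexation would violate Principle C on *Lucia₅*.

{1, 2, 3}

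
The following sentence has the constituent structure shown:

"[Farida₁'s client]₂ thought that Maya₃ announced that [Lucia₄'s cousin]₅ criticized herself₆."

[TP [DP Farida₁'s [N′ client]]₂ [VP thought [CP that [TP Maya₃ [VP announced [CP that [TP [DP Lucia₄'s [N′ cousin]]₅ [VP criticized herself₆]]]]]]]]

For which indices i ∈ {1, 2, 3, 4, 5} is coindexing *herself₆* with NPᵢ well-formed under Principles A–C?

*herself* is an anaphor, so Principle A applies: it must be bound in its binding domain.
Binding domain of *herself₆*: the embedded TP, whose subject is [Lucia₄'s cousin]₅.
*Farida₁* does not c-command the anaphor → cannot bind it.
*[Farida₁'s client]₂* c-commands the anaphor but is outside its binding domain → cannot satisfy Principle A.
*Maya₃* c-commands the anaphor but is outside its binding domain → cannot satisfy Principle A.
*Lucia₄* does not c-command the anaphor → cannot bind it.
*[Lucia₄'s cousin]₅* c-commands the anaphor within its binding domain → licit binder.

{5}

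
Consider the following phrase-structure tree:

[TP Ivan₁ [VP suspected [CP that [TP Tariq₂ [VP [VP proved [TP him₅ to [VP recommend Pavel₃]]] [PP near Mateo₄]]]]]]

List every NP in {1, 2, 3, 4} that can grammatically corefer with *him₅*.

{1, 4}

*him* is a pronoun, so Principle B applies: it must be free in its binding domain.
Binding domain of *him₅*: the embedded TP, whose subject is Tariq₂.
*Ivan₁* c-commands the pronoun but from outside its binding domain, and is not c-commanded by it → coindexation permitted.
*Tariq₂* c-commands the pronoun within its binding domain → coindexation would violate Principle B.
*Pavel₃*: the pronoun c-commands this R-expression → coindexation would violate Principle C on *Pavel₃*.
*Mateo₄* and the pronoun do not c-command one another → neither Principle B nor Principle C is at stake; coindexation permitted.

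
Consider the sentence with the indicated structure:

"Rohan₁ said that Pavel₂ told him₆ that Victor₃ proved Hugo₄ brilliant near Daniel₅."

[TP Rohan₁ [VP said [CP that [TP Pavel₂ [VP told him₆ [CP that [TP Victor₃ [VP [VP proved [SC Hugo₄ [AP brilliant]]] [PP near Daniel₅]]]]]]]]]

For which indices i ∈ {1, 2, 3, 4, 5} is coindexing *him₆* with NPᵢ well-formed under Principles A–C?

{1}

*him* is a pronoun, so Principle B applies: it must be free in its binding domain.
Binding domain of *him₆*: the embedded TP, whose subject is Pavel₂.
*Rohan₁* c-commands the pronoun but from outside its binding domain, and is not c-commanded by it → coindexation permitted.
*Pavel₂* c-commands the pronoun within its binding domain → coindexation would violate Principle B.
*Victor₃*: the pronoun c-commands this R-expression → coindexation would violate Principle C on *Victor₃*.
*Hugo₄*: the pronoun c-commands this R-expression → coindexation would violate Principle C on *Hugo₄*.
*Daniel₅*: the pronoun c-commands this R-expression → coindexation would violate Principle C on *Daniel₅*.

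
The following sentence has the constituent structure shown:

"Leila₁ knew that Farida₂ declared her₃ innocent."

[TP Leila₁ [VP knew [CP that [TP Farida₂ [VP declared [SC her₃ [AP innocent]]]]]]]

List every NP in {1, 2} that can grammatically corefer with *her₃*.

{1}

*her* is a pronoun, so Principle B applies: it must be free in its binding domain.
Binding domain of *her₃*: the embedded TP, whose subject is Farida₂.
*Leila₁* c-commands the pronoun but from outside its binding domain, and is not c-commanded by it → coindexation permitted.
*Farida₂* c-commands the pronoun within its binding domain → coindexation would violate Principle B.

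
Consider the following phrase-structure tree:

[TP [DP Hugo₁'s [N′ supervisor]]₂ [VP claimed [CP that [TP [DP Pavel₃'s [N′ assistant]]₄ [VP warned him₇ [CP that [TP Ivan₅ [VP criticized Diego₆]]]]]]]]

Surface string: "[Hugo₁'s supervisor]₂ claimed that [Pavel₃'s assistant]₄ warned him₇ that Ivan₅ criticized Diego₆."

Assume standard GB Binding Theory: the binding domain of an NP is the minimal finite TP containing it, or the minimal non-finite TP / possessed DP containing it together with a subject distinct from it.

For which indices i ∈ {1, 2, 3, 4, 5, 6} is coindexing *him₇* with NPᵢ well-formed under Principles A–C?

{1, 2, 3}

*him* is a pronoun, so Principle B applies: it must be free in its binding domain.
Binding domain of *him₇*: the embedded TP, whose subject is [Pavel₃'s assistant]₄.
*Hugo₁* and the pronoun do not c-command one another → neither Principle B nor Principle C is at stake; coindexation permitted.
*[Hugo₁'s supervisor]₂* c-commands the pronoun but from outside its binding domain, and is not c-commanded by it → coindexation permitted.
*Pavel₃* and the pronoun do not c-command one another → neither Principle B nor Principle C is at stake; coindexation permitted.
*[Pavel₃'s assistant]₄* c-commands the pronoun within its binding domain → coindexation would violate Principle B.
*Ivan₅*: the pronoun c-commands this R-expression → coindexation would violate Principle C on *Ivan₅*.
*Diego₆*: the pronoun c-commands this R-expression → coindexation would violate Principle C on *Diego₆*.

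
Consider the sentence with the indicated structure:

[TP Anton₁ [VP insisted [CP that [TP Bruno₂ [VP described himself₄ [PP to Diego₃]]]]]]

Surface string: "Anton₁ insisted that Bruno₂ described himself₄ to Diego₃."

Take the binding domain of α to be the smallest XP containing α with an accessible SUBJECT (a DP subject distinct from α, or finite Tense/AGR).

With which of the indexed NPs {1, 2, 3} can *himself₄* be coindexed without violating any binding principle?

*himself* is an anaphor, so Principle A applies: it must be bound in its binding domain.
Binding domain of *himself₄*: the embedded TP, whose subject is Bruno₂.
*Anton₁* c-commands the anaphor but is outside its binding domain → cannot satisfy Principle A.
*Bruno₂* c-commands the anaphor within its binding domain → licit binder.
*Diego₃* does not c-command the anaphor → cannot bind it.

{2}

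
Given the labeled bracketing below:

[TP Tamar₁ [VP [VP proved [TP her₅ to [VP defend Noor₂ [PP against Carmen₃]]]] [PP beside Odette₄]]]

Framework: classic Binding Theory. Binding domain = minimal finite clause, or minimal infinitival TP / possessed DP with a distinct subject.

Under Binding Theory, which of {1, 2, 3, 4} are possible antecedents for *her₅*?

{4}

*her* is a pronoun, so Principle B applies: it must be free in its binding domain.
Binding domain of *her₅*: the matrix TP, whose subject is Tamar₁.
*Tamar₁* c-commands the pronoun within its binding domain → coindexation would violate Principle B.
*Noor₂*: the pronoun c-commands this R-expression → coindexation would violate Principle C on *Noor₂*.
*Carmen₃*: the pronoun c-commands this R-expression → coindexation would violate Principle C on *Carmen₃*.
*Odette₄* and the pronoun do not c-command one another → neither Principle B nor Principle C is at stake; coindexation permitted.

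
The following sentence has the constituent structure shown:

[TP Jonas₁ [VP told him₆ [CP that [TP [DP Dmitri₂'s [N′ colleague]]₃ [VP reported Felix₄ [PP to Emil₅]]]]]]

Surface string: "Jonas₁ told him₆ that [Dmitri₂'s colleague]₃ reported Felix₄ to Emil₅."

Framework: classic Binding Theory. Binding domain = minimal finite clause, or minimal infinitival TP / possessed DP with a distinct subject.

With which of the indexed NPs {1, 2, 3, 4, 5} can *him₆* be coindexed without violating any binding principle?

*him* is a pronoun, so Principle B applies: it must be free in its binding domain.
Binding domain of *him₆*: the matrix TP, whose subject is Jonas₁.
*Jonas₁* c-commands the pronoun within its binding domain → coindexation would violate Principle B.
*Dmitri₂*: the pronoun c-commands this R-expression → coindexation would violate Principle C on *Dmitri₂*.
*[Dmitri₂'s colleague]₃*: the pronoun c-commands this R-expression → coindexation would violate Principle C on *[Dmitri₂'s colleague]₃*.
*Felix₄*: the pronoun c-commands this R-expression → coindexation would violate Principle C on *Felix₄*.
*Emil₅*: the pronoun c-commands this R-expression → coindexation would violate Principle C on *Emil₅*.

none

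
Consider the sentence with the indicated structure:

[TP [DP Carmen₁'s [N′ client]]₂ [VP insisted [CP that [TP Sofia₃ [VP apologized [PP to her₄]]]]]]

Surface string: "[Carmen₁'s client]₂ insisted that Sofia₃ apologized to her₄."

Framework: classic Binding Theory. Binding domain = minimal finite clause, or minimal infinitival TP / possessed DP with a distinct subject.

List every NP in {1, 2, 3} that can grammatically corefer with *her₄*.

*her* is a pronoun, so Principle B applies: it must be free in its binding domain.
Binding domain of *her₄*: the embedded TP, whose subject is Sofia₃.
*Carmen₁* and the pronoun do not c-command one another → neither Principle B nor Principle C is at stake; coindexation permitted.
*[Carmen₁'s client]₂* c-commands the pronoun but from outside its binding domain, and is not c-commanded by it → coindexation permitted.
*Sofia₃* c-commands the pronoun within its binding domain → coindexation would violate Principle B.

{1, 2}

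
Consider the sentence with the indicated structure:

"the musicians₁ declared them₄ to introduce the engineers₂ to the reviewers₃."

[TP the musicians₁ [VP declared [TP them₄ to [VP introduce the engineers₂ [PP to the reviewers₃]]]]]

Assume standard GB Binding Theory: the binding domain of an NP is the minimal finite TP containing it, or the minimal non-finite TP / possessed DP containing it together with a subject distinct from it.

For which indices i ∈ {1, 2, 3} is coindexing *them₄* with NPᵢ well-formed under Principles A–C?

*them* is a pronoun, so Principle B applies: it must be free in its binding domain.
Binding domain of *them₄*: the matrix TP, whose subject is the musicians₁.
*the musicians₁* c-commands the pronoun within its binding domain → coindexation would violate Principle B.
*the engineers₂*: the pronoun c-commands this R-expression → coindexation would violate Principle C on *the engineers₂*.
*the reviewers₃*: the pronoun c-commands this R-expression → coindexation would violate Principle C on *the reviewers₃*.

none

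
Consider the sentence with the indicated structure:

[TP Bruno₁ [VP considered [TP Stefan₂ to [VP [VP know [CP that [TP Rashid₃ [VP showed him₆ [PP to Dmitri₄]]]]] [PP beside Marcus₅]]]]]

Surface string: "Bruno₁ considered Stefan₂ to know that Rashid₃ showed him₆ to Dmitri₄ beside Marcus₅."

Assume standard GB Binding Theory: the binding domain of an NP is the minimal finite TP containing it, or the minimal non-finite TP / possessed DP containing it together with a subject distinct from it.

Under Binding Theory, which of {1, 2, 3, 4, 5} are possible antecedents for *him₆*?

{1, 2, 5}

*him* is a pronoun, so Principle B applies: it must be free in its binding domain.
Binding domain of *him₆*: the embedded TP, whose subject is Rashid₃.
*Bruno₁* c-commands the pronoun but from outside its binding domain, and is not c-commanded by it → coindexation permitted.
*Stefan₂* c-commands the pronoun but from outside its binding domain, and is not c-commanded by it → coindexation permitted.
*Rashid₃* c-commands the pronoun within its binding domain → coindexation would violate Principle B.
*Dmitri₄*: the pronoun c-commands this R-expression → coindexation would violate Principle C on *Dmitri₄*.
*Marcus₅* and the pronoun do not c-command one another → neither Principle B nor Principle C is at stake; coindexation permitted.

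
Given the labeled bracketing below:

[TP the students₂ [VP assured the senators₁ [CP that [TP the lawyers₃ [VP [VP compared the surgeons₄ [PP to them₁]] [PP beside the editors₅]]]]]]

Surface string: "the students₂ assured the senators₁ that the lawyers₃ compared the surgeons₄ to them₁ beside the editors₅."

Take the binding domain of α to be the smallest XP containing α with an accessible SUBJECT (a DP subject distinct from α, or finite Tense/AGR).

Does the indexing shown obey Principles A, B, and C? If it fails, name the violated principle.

The two coindexed NPs are *the senators₁* and *them₁*.
*them₁* is a pronoun; its binding domain is the embedded TP, whose subject is the lawyers₃. Within that domain it is c-commanded only by *the lawyers₃*, *the surgeons₄*, which carry a different index — the pronoun is free locally, so Principle B holds.
*the senators₁* is an R-expression; *them₁* does not c-command it, and no other NP shares its index, so Principle C is satisfied.
All principles are respected.

grammatical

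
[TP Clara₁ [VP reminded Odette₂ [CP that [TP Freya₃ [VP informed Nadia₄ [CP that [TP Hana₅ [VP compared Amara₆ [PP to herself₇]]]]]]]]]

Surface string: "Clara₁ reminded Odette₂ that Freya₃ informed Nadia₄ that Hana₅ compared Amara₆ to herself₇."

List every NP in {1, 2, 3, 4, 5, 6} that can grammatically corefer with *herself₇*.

{5, 6}

*herself* is an anaphor, so Principle A applies: it must be bound in its binding domain.
Binding domain of *herself₇*: the embedded TP, whose subject is Hana₅.
*Clara₁* c-commands the anaphor but is outside its binding domain → cannot satisfy Principle A.
*Odette₂* c-commands the anaphor but is outside its binding domain → cannot satisfy Principle A.
*Freya₃* c-commands the anaphor but is outside its binding domain → cannot satisfy Principle A.
*Nadia₄* c-commands the anaphor but is outside its binding domain → cannot satisfy Principle A.
*Hana₅* c-commands the anaphor within its binding domain → licit binder.
*Amara₆* c-commands the anaphor within its binding domain → licit binder.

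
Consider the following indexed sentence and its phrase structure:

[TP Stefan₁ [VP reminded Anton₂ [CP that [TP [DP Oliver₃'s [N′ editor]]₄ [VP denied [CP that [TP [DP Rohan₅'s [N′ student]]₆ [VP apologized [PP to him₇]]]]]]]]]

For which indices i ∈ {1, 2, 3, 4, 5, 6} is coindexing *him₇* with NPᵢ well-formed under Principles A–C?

*him* is a pronoun, so Principle B applies: it must be free in its binding domain.
Binding domain of *him₇*: the embedded TP, whose subject is [Rohan₅'s student]₆.
*Stefan₁* c-commands the pronoun but from outside its binding domain, and is not c-commanded by it → coindexation permitted.
*Anton₂* c-commands the pronoun but from outside its binding domain, and is not c-commanded by it → coindexation permitted.
*Oliver₃* and the pronoun do not c-command one another → neither Principle B nor Principle C is at stake; coindexation permitted.
*[Oliver₃'s editor]₄* c-commands the pronoun but from outside its binding domain, and is not c-commanded by it → coindexation permitted.
*Rohan₅* and the pronoun do not c-command one another → neither Principle B nor Principle C is at stake; coindexation permitted.
*[Rohan₅'s student]₆* c-commands the pronoun within its binding domain → coindexation would violate Principle B.

{1, 2, 3, 4, 5}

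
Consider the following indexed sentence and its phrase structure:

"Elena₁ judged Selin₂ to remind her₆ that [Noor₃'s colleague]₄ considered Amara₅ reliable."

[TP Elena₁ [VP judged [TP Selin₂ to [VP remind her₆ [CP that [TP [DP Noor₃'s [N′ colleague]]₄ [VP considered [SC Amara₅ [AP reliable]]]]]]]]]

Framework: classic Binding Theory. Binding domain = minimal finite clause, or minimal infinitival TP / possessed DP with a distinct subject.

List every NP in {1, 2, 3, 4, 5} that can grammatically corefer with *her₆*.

*her* is a pronoun, so Principle B applies: it must be free in its binding domain.
Binding domain of *her₆*: the embedded TP, whose subject is Selin₂.
*Elena₁* c-commands the pronoun but from outside its binding domain, and is not c-commanded by it → coindexation permitted.
*Selin₂* c-commands the pronoun within its binding domain → coindexation would violate Principle B.
*Noor₃*: the pronoun c-commands this R-expression → coindexation would violate Principle C on *Noor₃*.
*[Noor₃'s colleague]₄*: the pronoun c-commands this R-expression → coindexation would violate Principle C on *[Noor₃'s colleague]₄*.
*Amara₅*: the pronoun c-commands this R-expression → coindexation would violate Principle C on *Amara₅*.

{1}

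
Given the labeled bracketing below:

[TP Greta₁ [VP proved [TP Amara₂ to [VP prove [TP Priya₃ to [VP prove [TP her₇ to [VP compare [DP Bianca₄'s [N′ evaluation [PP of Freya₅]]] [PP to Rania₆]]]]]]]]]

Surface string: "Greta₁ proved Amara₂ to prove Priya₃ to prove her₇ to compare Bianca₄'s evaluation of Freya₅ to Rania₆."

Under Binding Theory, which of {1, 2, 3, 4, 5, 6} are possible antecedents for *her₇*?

*her* is a pronoun, so Principle B applies: it must be free in its binding domain.
Binding domain of *her₇*: the embedded TP, whose subject is Priya₃.
*Greta₁* c-commands the pronoun but from outside its binding domain, and is not c-commanded by it → coindexation permitted.
*Amara₂* c-commands the pronoun but from outside its binding domain, and is not c-commanded by it → coindexation permitted.
*Priya₃* c-commands the pronoun within its binding domain → coindexation would violate Principle B.
*Bianca₄*: the pronoun c-commands this R-expression → coindexation would violate Principle C on *Bianca₄*.
*Freya₅*: the pronoun c-commands this R-expression → coindexation would violate Principle C on *Freya₅*.
*Rania₆*: the pronoun c-commands this R-expression → coindexation would violate Principle C on *Rania₆*.

{1, 2}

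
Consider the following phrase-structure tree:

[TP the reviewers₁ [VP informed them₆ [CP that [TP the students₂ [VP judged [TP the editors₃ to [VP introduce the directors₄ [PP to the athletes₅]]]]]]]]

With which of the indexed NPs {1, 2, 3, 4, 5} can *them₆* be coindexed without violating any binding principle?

none

*them* is a pronoun, so Principle B applies: it must be free in its binding domain.
Binding domain of *them₆*: the matrix TP, whose subject is the reviewers₁.
*the reviewers₁* c-commands the pronoun within its binding domain → coindexation would violate Principle B.
*the students₂*: the pronoun c-commands this R-expression → coindexation would violate Principle C on *the students₂*.
*the editors₃*: the pronoun c-commands this R-expression → coindexation would violate Principle C on *the editors₃*.
*the directors₄*: the pronoun c-commands this R-expression → coindexation would violate Principle C on *the directors₄*.
*the athletes₅*: the pronoun c-commands this R-expression → coindexation would violate Principle C on *the athletes₅*.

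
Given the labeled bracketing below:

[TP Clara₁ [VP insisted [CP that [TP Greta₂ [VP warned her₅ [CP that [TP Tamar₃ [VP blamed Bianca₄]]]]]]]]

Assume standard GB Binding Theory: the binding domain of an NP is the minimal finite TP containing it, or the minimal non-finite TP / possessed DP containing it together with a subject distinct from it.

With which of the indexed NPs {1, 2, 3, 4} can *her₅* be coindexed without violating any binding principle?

*her* is a pronoun, so Principle B applies: it must be free in its binding domain.
Binding domain of *her₅*: the embedded TP, whose subject is Greta₂.
*Clara₁* c-commands the pronoun but from outside its binding domain, and is not c-commanded by it → coindexation permitted.
*Greta₂* c-commands the pronoun within its binding domain → coindexation would violate Principle B.
*Tamar₃*: the pronoun c-commands this R-expression → coindexation would violate Principle C on *Tamar₃*.
*Bianca₄*: the pronoun c-commands this R-expression → coindexation would violate Principle C on *Bianca₄*.

{1}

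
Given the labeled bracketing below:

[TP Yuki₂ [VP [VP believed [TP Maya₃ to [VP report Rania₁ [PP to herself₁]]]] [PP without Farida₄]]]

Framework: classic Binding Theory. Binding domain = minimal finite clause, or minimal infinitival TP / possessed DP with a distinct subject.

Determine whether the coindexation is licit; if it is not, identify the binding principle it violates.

grammatical

The two coindexed NPs are *Rania₁* and *herself₁*.
*herself₁* is an anaphor; its binding domain is the embedded TP, whose subject is Maya₃. *Rania₁* c-commands it within that domain and shares its index, so Principle A is satisfied.
*Rania₁* is an R-expression; *herself₁* does not c-command it, and no other NP shares its index, so Principle C is satisfied.
All principles are respected.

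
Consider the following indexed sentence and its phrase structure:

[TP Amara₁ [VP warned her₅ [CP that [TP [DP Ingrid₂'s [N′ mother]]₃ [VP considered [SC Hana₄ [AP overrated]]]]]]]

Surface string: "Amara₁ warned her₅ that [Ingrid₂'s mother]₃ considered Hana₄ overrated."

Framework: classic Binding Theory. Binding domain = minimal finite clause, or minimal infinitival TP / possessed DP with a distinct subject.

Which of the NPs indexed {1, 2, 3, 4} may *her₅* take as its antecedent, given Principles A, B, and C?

none

*her* is a pronoun, so Principle B applies: it must be free in its binding domain.
Binding domain of *her₅*: the matrix TP, whose subject is Amara₁.
*Amara₁* c-commands the pronoun within its binding domain → coindexation would violate Principle B.
*Ingrid₂*: the pronoun c-commands this R-expression → coindexation would violate Principle C on *Ingrid₂*.
*[Ingrid₂'s mother]₃*: the pronoun c-commands this R-expression → coindexation would violate Principle C on *[Ingrid₂'s mother]₃*.
*Hana₄*: the pronoun c-commands this R-expression → coindexation would violate Principle C on *Hana₄*.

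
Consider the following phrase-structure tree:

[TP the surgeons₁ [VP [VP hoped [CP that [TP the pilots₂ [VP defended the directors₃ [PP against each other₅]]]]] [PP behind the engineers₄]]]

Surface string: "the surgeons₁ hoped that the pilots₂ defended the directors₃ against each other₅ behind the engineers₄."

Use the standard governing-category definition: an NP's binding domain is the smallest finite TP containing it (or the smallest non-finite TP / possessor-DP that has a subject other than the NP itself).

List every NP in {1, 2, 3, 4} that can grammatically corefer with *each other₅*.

*each other* is an anaphor, so Principle A applies: it must be bound in its binding domain.
Binding domain of *each other₅*: the embedded TP, whose subject is the pilots₂.
*the surgeons₁* c-commands the anaphor but is outside its binding domain → cannot satisfy Principle A.
*the pilots₂* c-commands the anaphor within its binding domain → licit binder.
*the directors₃* c-commands the anaphor within its binding domain → licit binder.
*the engineers₄* does not c-command the anaphor → cannot bind it.

{2, 3}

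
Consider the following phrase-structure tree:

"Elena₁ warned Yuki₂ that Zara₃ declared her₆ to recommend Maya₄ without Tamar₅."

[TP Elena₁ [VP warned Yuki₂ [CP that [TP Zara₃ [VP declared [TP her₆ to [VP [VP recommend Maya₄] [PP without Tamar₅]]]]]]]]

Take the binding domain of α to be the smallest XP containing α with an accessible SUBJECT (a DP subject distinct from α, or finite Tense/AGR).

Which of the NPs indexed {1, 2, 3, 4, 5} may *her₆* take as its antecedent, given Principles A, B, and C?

{1, 2}

*her* is a pronoun, so Principle B applies: it must be free in its binding domain.
Binding domain of *her₆*: the embedded TP, whose subject is Zara₃.
*Elena₁* c-commands the pronoun but from outside its binding domain, and is not c-commanded by it → coindexation permitted.
*Yuki₂* c-commands the pronoun but from outside its binding domain, and is not c-commanded by it → coindexation permitted.
*Zara₃* c-commands the pronoun within its binding domain → coindexation would violate Principle B.
*Maya₄*: the pronoun c-commands this R-expression → coindexation would violate Principle C on *Maya₄*.
*Tamar₅*: the pronoun c-commands this R-expression → coindexation would violate Principle C on *Tamar₅*.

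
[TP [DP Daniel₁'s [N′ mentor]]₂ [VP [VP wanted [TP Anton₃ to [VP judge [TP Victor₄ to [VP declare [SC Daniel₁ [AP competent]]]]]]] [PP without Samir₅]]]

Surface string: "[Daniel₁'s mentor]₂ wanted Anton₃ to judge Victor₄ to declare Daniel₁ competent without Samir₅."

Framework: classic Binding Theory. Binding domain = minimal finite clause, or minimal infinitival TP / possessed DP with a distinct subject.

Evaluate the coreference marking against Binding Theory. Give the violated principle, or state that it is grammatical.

grammatical

The two coindexed NPs are *Daniel₁* and *Daniel₁*.
*Daniel₁* is an R-expression; no coindexed NP c-commands it, so Principle C holds.
*Daniel₁* is an R-expression; *Daniel₁* does not c-command it, and no other NP shares its index, so Principle C is satisfied.
All principles are respected.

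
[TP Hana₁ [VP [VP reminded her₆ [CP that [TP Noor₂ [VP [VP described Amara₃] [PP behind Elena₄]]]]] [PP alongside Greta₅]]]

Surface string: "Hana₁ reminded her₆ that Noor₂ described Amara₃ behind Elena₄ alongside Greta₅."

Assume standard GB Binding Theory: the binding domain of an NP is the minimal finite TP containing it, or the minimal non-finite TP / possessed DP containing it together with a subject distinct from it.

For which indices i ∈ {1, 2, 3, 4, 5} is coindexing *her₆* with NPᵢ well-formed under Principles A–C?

{5}

*her* is a pronoun, so Principle B applies: it must be free in its binding domain.
Binding domain of *her₆*: the matrix TP, whose subject is Hana₁.
*Hana₁* c-commands the pronoun within its binding domain → coindexation would violate Principle B.
*Noor₂*: the pronoun c-commands this R-expression → coindexation would violate Principle C on *Noor₂*.
*Amara₃*: the pronoun c-commands this R-expression → coindexation would violate Principle C on *Amara₃*.
*Elena₄*: the pronoun c-commands this R-expression → coindexation would violate Principle C on *Elena₄*.
*Greta₅* and the pronoun do not c-command one another → neither Principle B nor Principle C is at stake; coindexation permitted.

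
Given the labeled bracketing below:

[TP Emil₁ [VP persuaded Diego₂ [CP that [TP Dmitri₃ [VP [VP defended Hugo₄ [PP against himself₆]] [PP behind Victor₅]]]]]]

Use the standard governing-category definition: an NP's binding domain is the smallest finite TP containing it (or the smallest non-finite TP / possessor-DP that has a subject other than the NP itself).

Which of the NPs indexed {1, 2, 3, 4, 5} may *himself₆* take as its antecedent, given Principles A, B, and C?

{3, 4}

*himself* is an anaphor, so Principle A applies: it must be bound in its binding domain.
Binding domain of *himself₆*: the embedded TP, whose subject is Dmitri₃.
*Emil₁* c-commands the anaphor but is outside its binding domain → cannot satisfy Principle A.
*Diego₂* c-commands the anaphor but is outside its binding domain → cannot satisfy Principle A.
*Dmitri₃* c-commands the anaphor within its binding domain → licit binder.
*Hugo₄* c-commands the anaphor within its binding domain → licit binder.
*Victor₅* does not c-command the anaphor → cannot bind it.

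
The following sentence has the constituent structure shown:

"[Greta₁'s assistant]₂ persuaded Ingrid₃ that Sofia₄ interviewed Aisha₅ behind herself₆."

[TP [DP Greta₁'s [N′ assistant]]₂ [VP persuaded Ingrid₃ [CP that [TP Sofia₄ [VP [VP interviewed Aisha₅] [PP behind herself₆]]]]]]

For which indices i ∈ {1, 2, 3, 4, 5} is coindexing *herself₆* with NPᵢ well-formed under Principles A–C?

*herself* is an anaphor, so Principle A applies: it must be bound in its binding domain.
Binding domain of *herself₆*: the embedded TP, whose subject is Sofia₄.
*Greta₁* does not c-command the anaphor → cannot bind it.
*[Greta₁'s assistant]₂* c-commands the anaphor but is outside its binding domain → cannot satisfy Principle A.
*Ingrid₃* c-commands the anaphor but is outside its binding domain → cannot satisfy Principle A.
*Sofia₄* c-commands the anaphor within its binding domain → licit binder.
*Aisha₅* does not c-command the anaphor → cannot bind it.

{4}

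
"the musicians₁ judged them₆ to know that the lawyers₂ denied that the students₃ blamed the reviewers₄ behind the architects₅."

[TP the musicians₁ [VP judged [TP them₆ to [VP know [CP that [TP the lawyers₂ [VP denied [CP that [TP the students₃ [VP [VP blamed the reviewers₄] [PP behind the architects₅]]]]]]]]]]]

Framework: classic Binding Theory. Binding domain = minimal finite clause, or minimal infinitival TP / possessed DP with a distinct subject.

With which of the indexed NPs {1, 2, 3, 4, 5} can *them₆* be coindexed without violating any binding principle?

*them* is a pronoun, so Principle B applies: it must be free in its binding domain.
Binding domain of *them₆*: the matrix TP, whose subject is the musicians₁.
*the musicians₁* c-commands the pronoun within its binding domain → coindexation would violate Principle B.
*the lawyers₂*: the pronoun c-commands this R-expression → coindexation would violate Principle C on *the lawyers₂*.
*the students₃*: the pronoun c-commands this R-expression → coindexation would violate Principle C on *the students₃*.
*the reviewers₄*: the pronoun c-commands this R-expression → coindexation would violate Principle C on *the reviewers₄*.
*the architects₅*: the pronoun c-commands this R-expression → coindexation would violate Principle C on *the architects₅*.

none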